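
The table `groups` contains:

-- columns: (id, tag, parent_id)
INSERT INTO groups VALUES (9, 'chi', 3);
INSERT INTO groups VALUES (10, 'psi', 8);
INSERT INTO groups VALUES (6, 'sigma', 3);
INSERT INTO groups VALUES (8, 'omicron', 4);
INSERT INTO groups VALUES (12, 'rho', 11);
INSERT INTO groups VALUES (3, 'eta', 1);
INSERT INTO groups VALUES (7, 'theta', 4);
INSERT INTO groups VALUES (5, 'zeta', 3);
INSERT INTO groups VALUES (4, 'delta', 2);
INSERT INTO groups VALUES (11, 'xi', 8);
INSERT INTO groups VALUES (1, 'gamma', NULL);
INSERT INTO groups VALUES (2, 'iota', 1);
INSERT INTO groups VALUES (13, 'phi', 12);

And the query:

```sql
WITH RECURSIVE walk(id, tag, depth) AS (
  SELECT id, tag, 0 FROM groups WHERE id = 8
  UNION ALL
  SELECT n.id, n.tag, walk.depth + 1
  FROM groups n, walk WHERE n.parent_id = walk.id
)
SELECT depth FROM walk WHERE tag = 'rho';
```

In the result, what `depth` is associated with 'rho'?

Base: id=8 (omicron) at depth 0.
Iteration 1: rows with parent_id in {8} -> psi (id 10, depth 1), xi (id 11, depth 1).
Iteration 2: rows with parent_id in {10,11} -> rho (id 12, depth 2).
Iteration 3: rows with parent_id in {12} -> phi (id 13, depth 3).
Iteration 4: no rows with parent_id in {13}; recursion stops.

2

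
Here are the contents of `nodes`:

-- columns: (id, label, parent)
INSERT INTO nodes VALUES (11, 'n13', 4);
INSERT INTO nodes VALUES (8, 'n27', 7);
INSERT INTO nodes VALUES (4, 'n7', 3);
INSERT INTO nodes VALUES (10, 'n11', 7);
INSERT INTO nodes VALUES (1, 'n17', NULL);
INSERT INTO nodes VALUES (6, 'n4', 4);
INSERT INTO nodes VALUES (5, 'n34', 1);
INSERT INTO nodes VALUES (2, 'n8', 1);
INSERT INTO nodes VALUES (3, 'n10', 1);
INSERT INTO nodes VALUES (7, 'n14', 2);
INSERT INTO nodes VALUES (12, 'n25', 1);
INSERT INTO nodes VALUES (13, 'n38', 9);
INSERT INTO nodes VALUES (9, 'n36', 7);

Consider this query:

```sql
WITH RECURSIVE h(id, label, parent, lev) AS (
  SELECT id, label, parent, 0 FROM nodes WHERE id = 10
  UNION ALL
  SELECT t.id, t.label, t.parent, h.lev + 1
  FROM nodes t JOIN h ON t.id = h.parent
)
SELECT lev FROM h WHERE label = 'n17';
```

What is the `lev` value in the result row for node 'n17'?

3

Base: id=10 (n11), parent=7, lev 0.
Iteration 1: join on id=7 -> n14 (id 7, parent=2, lev 1).
Iteration 2: join on id=2 -> n8 (id 2, parent=1, lev 2).
Iteration 3: join on id=1 -> n17 (id 1, parent=NULL, lev 3).
Iteration 4: parent is NULL; no match; recursion stops.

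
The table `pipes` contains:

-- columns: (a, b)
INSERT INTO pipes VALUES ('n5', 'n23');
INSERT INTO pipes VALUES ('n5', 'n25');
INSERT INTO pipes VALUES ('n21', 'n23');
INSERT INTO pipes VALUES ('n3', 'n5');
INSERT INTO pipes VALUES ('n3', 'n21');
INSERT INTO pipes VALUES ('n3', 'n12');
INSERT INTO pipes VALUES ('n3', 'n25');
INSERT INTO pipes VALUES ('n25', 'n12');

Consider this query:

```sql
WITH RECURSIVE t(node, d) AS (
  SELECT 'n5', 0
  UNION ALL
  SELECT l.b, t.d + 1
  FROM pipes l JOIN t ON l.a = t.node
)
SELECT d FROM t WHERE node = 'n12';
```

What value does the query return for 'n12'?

2

Base: (n5, d=0).
Iteration 1: edges from {n5} -> (n23, d=1), (n25, d=1).
Iteration 2: edges from {n23,n25} -> (n12, d=2).
Iteration 3: no outgoing edges from {n12}; recursion stops.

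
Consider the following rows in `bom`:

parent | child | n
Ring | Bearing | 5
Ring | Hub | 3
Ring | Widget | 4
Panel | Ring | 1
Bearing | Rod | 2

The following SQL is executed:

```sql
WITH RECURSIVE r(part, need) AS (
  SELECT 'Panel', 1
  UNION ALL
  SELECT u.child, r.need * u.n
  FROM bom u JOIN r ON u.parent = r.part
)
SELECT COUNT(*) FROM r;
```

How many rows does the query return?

6

Base: (Panel, need=1).
Iteration 1: components of {Panel} -> Ring = 1*1 = 1.
Iteration 2: components of {Ring} -> Bearing = 1*5 = 5, Hub = 1*3 = 3, Widget = 1*4 = 4.
Iteration 3: components of {Bearing,Hub,Widget} -> Rod = 5*2 = 10.
Iteration 4: no further components; recursion stops.
Total rows emitted: 6.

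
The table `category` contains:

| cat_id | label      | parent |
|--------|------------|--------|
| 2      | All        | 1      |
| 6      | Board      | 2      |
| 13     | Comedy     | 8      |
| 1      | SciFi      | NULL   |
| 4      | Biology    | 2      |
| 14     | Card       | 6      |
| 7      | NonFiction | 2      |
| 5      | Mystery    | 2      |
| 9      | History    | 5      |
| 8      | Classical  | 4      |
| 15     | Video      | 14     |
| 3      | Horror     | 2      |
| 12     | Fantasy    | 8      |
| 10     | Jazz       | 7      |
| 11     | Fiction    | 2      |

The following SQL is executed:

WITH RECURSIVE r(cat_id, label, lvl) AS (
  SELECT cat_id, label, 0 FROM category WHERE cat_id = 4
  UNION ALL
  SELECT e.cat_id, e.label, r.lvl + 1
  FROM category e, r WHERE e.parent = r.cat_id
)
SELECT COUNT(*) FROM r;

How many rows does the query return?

Base: cat_id=4 (Biology) at lvl 0.
Iteration 1: rows with parent in {4} -> Classical (id 8, lvl 1).
Iteration 2: rows with parent in {8} -> Fantasy (id 12, lvl 2), Comedy (id 13, lvl 2).
Iteration 3: no rows with parent in {12,13}; recursion stops.
Total rows emitted: 4.

4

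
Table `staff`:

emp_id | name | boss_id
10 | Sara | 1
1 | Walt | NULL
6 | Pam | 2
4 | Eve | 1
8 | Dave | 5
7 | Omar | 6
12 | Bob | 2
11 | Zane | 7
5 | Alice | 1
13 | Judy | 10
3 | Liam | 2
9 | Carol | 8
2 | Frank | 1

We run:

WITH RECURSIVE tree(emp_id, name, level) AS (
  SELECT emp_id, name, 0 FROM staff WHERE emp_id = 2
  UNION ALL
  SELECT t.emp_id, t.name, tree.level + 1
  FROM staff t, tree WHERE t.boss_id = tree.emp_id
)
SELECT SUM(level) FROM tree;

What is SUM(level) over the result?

8

Base: emp_id=2 (Frank) at level 0.
Iteration 1: rows with boss_id in {2} -> Liam (id 3, level 1), Pam (id 6, level 1), Bob (id 12, level 1).
Iteration 2: rows with boss_id in {3,6,12} -> Omar (id 7, level 2).
Iteration 3: rows with boss_id in {7} -> Zane (id 11, level 3).
Iteration 4: no rows with boss_id in {11}; recursion stops.
SUM(level) = 0 + 1 + 1 + 1 + 2 + 3 = 8.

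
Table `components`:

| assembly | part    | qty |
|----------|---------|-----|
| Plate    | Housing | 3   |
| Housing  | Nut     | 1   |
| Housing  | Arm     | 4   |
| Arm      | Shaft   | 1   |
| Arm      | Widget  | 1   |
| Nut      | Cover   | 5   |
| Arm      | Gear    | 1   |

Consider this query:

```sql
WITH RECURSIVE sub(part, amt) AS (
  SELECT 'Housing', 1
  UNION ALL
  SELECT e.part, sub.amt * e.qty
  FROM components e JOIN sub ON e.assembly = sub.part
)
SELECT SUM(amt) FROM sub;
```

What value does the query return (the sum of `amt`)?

23

Base: (Housing, amt=1).
Iteration 1: components of {Housing} -> Arm = 1*4 = 4, Nut = 1*1 = 1.
Iteration 2: components of {Arm,Nut} -> Cover = 1*5 = 5, Gear = 4*1 = 4, Shaft = 4*1 = 4, Widget = 4*1 = 4.
Iteration 3: no further components; recursion stops.
SUM(amt) = 1 + 1 + 4 + 5 + 4 + 4 + 4 = 23.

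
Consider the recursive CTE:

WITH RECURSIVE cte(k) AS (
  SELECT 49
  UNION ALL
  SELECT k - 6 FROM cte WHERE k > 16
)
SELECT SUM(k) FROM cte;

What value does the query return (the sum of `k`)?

217

Base: k=49.
Iteration 1: 49 > 16 holds -> k = 49 - 6 = 43.
Iteration 2: 43 > 16 holds -> k = 43 - 6 = 37.
Iteration 3: 37 > 16 holds -> k = 37 - 6 = 31.
Iteration 4: 31 > 16 holds -> k = 31 - 6 = 25.
Iteration 5: 25 > 16 holds -> k = 25 - 6 = 19.
Iteration 6: 19 > 16 holds -> k = 19 - 6 = 13.
Iteration 7: 13 > 16 fails; recursion stops.
SUM(k) = 49 + 43 + 37 + 31 + 25 + 19 + 13 = 217.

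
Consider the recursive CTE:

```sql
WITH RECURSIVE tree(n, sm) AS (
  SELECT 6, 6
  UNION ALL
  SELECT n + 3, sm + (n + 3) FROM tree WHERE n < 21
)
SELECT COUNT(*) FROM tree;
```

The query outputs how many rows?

6

Base: n=6, sm=6.
Iteration 1: 6 < 21 holds -> n = 6 + 3 = 9, sm = 6 + 9 = 15.
Iteration 2: 9 < 21 holds -> n = 9 + 3 = 12, sm = 15 + 12 = 27.
Iteration 3: 12 < 21 holds -> n = 12 + 3 = 15, sm = 27 + 15 = 42.
Iteration 4: 15 < 21 holds -> n = 15 + 3 = 18, sm = 42 + 18 = 60.
Iteration 5: 18 < 21 holds -> n = 18 + 3 = 21, sm = 60 + 21 = 81.
Iteration 6: 21 < 21 fails; recursion stops.
Total rows emitted: 6.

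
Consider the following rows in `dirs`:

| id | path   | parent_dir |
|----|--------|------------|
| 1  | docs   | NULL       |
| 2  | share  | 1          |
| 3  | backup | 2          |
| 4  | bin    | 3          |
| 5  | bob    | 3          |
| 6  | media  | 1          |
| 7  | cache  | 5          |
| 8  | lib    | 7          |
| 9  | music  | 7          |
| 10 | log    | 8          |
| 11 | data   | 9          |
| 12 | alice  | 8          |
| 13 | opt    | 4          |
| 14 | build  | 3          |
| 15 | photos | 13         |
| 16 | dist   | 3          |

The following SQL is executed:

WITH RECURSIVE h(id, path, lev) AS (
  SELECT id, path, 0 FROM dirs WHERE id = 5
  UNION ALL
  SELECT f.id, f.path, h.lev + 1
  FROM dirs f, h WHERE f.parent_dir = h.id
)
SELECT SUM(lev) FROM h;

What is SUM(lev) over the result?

Base: id=5 (bob) at lev 0.
Iteration 1: rows with parent_dir in {5} -> cache (id 7, lev 1).
Iteration 2: rows with parent_dir in {7} -> lib (id 8, lev 2), music (id 9, lev 2).
Iteration 3: rows with parent_dir in {8,9} -> log (id 10, lev 3), data (id 11, lev 3), alice (id 12, lev 3).
Iteration 4: no rows with parent_dir in {10,11,12}; recursion stops.
SUM(lev) = 0 + 1 + 2 + 2 + 3 + 3 + 3 = 14.

14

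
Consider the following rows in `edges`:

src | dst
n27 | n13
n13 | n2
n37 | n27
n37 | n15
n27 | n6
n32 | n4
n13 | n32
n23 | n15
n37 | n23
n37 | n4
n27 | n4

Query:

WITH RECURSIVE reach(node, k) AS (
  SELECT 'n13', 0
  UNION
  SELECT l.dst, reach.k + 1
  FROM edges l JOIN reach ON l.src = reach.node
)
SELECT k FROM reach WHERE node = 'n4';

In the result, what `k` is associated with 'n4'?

2

Base: (n13, k=0).
Iteration 1: edges from {n13} -> (n2, k=1), (n32, k=1).
Iteration 2: edges from {n2,n32} -> (n4, k=2).
Iteration 3: no outgoing edges from {n4}; recursion stops.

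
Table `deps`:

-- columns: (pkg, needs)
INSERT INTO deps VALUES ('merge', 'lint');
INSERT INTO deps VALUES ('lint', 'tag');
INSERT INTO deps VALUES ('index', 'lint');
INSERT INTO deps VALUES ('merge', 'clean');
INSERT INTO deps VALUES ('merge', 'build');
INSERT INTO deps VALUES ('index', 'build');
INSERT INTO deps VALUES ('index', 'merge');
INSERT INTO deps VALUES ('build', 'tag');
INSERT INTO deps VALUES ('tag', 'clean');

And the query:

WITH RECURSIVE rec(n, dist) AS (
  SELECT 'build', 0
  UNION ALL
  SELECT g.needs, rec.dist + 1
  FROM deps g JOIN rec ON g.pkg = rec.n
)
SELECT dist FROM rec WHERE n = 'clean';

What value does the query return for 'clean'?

Base: (build, dist=0).
Iteration 1: edges from {build} -> (tag, dist=1).
Iteration 2: edges from {tag} -> (clean, dist=2).
Iteration 3: no outgoing edges from {clean}; recursion stops.

2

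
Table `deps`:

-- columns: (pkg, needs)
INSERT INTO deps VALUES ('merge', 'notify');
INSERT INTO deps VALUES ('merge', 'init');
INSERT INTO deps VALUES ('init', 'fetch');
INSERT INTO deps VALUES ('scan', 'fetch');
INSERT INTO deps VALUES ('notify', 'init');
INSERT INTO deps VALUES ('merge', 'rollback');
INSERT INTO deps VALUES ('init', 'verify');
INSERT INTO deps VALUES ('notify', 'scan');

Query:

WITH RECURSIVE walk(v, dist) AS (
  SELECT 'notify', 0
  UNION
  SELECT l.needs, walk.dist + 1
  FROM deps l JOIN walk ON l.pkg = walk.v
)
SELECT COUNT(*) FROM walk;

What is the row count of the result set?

5

Base: (notify, dist=0).
Iteration 1: edges from {notify} -> (init, dist=1), (scan, dist=1).
Iteration 2: edges from {init,scan} -> (fetch, dist=2), (verify, dist=2). [UNION drops 1 duplicate row(s)]
Iteration 3: no outgoing edges from {fetch,verify}; recursion stops.
Total rows emitted: 5.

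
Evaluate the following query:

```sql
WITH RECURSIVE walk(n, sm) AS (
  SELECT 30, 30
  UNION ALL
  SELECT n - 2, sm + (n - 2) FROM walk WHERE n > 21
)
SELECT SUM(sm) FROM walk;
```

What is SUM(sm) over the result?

Base: n=30, sm=30.
Iteration 1: 30 > 21 holds -> n = 30 - 2 = 28, sm = 30 + 28 = 58.
Iteration 2: 28 > 21 holds -> n = 28 - 2 = 26, sm = 58 + 26 = 84.
Iteration 3: 26 > 21 holds -> n = 26 - 2 = 24, sm = 84 + 24 = 108.
Iteration 4: 24 > 21 holds -> n = 24 - 2 = 22, sm = 108 + 22 = 130.
Iteration 5: 22 > 21 holds -> n = 22 - 2 = 20, sm = 130 + 20 = 150.
Iteration 6: 20 > 21 fails; recursion stops.
SUM(sm) = 30 + 58 + 84 + 108 + 130 + 150 = 560.

560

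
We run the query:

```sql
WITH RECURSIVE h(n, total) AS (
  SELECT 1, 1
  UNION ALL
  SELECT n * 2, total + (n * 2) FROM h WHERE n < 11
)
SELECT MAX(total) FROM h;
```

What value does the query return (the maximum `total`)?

31

Base: n=1, total=1.
Iteration 1: 1 < 11 holds -> n = 1 * 2 = 2, total = 1 + 2 = 3.
Iteration 2: 2 < 11 holds -> n = 2 * 2 = 4, total = 3 + 4 = 7.
Iteration 3: 4 < 11 holds -> n = 4 * 2 = 8, total = 7 + 8 = 15.
Iteration 4: 8 < 11 holds -> n = 8 * 2 = 16, total = 15 + 16 = 31.
Iteration 5: 16 < 11 fails; recursion stops.
total values: 1, 3, 7, 15, 31; the maximum is 31.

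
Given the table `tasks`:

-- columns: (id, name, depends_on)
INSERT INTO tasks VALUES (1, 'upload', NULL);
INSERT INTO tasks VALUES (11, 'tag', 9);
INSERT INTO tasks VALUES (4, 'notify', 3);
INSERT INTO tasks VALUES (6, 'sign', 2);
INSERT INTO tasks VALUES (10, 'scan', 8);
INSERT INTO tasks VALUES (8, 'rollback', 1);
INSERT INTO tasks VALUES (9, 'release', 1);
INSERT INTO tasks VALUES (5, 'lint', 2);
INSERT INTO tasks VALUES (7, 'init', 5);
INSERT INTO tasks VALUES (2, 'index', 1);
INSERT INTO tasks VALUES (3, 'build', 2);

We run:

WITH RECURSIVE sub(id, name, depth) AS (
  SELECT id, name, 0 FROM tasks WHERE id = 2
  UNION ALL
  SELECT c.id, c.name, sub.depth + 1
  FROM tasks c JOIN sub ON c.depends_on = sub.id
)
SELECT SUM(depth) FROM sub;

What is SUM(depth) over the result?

Base: id=2 (index) at depth 0.
Iteration 1: rows with depends_on in {2} -> build (id 3, depth 1), lint (id 5, depth 1), sign (id 6, depth 1).
Iteration 2: rows with depends_on in {3,5,6} -> notify (id 4, depth 2), init (id 7, depth 2).
Iteration 3: no rows with depends_on in {4,7}; recursion stops.
SUM(depth) = 0 + 1 + 1 + 1 + 2 + 2 = 7.

7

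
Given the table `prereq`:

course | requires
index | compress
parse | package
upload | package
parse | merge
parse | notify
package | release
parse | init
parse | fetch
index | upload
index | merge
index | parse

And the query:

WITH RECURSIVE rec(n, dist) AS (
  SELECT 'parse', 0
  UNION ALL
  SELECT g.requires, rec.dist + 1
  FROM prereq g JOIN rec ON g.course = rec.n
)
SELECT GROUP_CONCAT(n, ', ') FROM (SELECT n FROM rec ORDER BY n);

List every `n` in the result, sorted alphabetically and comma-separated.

fetch, init, merge, notify, package, parse, release

Base: (parse, dist=0).
Iteration 1: edges from {parse} -> (fetch, dist=1), (init, dist=1), (merge, dist=1), (notify, dist=1), (package, dist=1).
Iteration 2: edges from {fetch,init,merge,notify,package} -> (release, dist=2).
Iteration 3: no outgoing edges from {release}; recursion stops.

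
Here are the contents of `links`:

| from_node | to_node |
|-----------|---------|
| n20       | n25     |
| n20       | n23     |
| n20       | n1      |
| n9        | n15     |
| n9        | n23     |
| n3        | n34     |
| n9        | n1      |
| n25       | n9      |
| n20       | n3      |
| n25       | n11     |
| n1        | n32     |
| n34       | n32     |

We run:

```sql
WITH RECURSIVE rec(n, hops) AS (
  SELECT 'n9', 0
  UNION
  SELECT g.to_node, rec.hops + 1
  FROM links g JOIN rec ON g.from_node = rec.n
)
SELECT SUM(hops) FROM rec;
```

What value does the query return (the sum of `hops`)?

5

Base: (n9, hops=0).
Iteration 1: edges from {n9} -> (n1, hops=1), (n15, hops=1), (n23, hops=1).
Iteration 2: edges from {n1,n15,n23} -> (n32, hops=2).
Iteration 3: no outgoing edges from {n32}; recursion stops.
SUM(hops) = 0 + 1 + 1 + 1 + 2 = 5.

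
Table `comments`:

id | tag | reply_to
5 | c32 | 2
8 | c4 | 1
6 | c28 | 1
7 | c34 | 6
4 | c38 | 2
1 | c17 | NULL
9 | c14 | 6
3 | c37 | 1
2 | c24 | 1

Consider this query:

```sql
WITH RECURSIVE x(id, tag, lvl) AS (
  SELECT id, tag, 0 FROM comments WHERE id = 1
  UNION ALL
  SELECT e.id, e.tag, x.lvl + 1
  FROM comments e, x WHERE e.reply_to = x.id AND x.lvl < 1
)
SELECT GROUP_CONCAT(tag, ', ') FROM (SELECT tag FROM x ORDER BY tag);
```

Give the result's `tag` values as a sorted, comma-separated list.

c17, c24, c28, c37, c4

Base: id=1 (c17) at lvl 0.
Iteration 1: rows with reply_to in {1} -> c24 (id 2, lvl 1), c37 (id 3, lvl 1), c28 (id 6, lvl 1), c4 (id 8, lvl 1).
Iteration 2: lvl < 1 fails for all current rows; recursion stops.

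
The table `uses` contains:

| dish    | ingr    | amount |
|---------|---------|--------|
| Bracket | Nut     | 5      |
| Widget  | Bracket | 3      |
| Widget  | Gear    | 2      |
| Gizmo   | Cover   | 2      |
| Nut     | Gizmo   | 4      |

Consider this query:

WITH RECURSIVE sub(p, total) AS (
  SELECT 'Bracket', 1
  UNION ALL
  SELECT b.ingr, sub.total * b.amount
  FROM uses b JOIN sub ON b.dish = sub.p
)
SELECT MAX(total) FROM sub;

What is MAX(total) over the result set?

40

Base: (Bracket, total=1).
Iteration 1: components of {Bracket} -> Nut = 1*5 = 5.
Iteration 2: components of {Nut} -> Gizmo = 5*4 = 20.
Iteration 3: components of {Gizmo} -> Cover = 20*2 = 40.
Iteration 4: no further components; recursion stops.
total values: 1, 5, 20, 40; the maximum is 40.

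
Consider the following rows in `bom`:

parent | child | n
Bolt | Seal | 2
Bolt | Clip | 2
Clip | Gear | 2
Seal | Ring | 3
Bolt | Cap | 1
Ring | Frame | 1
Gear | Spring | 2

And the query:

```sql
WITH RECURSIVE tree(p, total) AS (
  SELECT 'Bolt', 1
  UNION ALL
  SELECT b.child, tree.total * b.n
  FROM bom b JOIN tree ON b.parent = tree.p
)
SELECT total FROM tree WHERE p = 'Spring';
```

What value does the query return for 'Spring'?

Base: (Bolt, total=1).
Iteration 1: components of {Bolt} -> Cap = 1*1 = 1, Clip = 1*2 = 2, Seal = 1*2 = 2.
Iteration 2: components of {Cap,Clip,Seal} -> Gear = 2*2 = 4, Ring = 2*3 = 6.
Iteration 3: components of {Gear,Ring} -> Frame = 6*1 = 6, Spring = 4*2 = 8.
Iteration 4: no further components; recursion stops.

8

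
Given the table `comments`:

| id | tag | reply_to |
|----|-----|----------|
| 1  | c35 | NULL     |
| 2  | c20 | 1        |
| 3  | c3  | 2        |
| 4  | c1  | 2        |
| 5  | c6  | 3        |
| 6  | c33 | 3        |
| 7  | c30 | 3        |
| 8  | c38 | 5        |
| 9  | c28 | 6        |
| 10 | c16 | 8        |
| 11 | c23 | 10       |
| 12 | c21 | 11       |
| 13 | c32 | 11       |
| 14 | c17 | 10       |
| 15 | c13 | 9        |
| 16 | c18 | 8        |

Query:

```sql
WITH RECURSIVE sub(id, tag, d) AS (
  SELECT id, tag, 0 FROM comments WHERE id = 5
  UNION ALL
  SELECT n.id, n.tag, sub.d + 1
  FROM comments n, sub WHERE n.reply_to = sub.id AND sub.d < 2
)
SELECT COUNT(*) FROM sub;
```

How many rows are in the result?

Base: id=5 (c6) at d 0.
Iteration 1: rows with reply_to in {5} -> c38 (id 8, d 1).
Iteration 2: rows with reply_to in {8} -> c16 (id 10, d 2), c18 (id 16, d 2).
Iteration 3: d < 2 fails for all current rows; recursion stops.
Total rows emitted: 4.

4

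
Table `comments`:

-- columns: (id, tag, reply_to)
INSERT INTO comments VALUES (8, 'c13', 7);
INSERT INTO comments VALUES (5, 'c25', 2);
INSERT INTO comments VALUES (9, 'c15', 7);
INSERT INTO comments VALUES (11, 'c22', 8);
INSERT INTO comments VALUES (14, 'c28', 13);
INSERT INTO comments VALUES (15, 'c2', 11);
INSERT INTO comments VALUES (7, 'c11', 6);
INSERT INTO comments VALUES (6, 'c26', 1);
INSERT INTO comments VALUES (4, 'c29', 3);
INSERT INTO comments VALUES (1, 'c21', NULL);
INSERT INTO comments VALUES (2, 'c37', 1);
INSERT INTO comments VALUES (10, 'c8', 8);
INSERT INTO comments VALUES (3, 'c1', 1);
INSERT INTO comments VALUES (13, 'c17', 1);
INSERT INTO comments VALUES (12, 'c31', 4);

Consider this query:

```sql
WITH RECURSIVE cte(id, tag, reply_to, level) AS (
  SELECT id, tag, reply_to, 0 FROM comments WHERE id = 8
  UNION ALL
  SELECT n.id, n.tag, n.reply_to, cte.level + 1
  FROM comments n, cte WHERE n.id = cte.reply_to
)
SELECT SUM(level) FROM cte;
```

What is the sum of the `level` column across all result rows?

Base: id=8 (c13), reply_to=7, level 0.
Iteration 1: join on id=7 -> c11 (id 7, reply_to=6, level 1).
Iteration 2: join on id=6 -> c26 (id 6, reply_to=1, level 2).
Iteration 3: join on id=1 -> c21 (id 1, reply_to=NULL, level 3).
Iteration 4: reply_to is NULL; no match; recursion stops.
SUM(level) = 0 + 1 + 2 + 3 = 6.

6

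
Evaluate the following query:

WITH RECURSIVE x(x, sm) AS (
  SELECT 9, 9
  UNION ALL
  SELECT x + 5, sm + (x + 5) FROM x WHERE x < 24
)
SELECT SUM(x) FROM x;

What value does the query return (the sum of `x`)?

Base: x=9, sm=9.
Iteration 1: 9 < 24 holds -> x = 9 + 5 = 14, sm = 9 + 14 = 23.
Iteration 2: 14 < 24 holds -> x = 14 + 5 = 19, sm = 23 + 19 = 42.
Iteration 3: 19 < 24 holds -> x = 19 + 5 = 24, sm = 42 + 24 = 66.
Iteration 4: 24 < 24 fails; recursion stops.
SUM(x) = 9 + 14 + 19 + 24 = 66.

66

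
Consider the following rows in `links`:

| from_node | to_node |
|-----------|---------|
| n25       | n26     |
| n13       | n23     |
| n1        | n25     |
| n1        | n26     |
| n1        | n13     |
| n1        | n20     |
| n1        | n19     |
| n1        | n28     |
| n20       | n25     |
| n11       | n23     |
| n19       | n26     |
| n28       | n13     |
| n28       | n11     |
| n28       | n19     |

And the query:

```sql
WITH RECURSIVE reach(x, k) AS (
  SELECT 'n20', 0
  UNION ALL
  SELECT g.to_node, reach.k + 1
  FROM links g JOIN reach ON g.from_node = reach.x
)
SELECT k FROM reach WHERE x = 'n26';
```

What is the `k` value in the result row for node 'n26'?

2

Base: (n20, k=0).
Iteration 1: edges from {n20} -> (n25, k=1).
Iteration 2: edges from {n25} -> (n26, k=2).
Iteration 3: no outgoing edges from {n26}; recursion stops.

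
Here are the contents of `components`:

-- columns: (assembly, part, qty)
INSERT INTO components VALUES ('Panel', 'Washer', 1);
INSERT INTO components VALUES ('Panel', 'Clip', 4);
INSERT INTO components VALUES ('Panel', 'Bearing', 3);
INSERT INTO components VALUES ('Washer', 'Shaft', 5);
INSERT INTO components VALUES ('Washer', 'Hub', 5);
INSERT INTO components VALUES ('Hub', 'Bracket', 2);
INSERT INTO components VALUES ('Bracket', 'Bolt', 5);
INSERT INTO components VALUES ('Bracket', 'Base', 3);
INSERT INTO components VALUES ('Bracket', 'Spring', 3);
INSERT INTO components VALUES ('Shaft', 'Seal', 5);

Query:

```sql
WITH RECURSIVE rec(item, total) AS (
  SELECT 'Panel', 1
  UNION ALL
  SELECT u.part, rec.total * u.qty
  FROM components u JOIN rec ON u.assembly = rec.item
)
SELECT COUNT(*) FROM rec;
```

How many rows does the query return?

Base: (Panel, total=1).
Iteration 1: components of {Panel} -> Bearing = 1*3 = 3, Clip = 1*4 = 4, Washer = 1*1 = 1.
Iteration 2: components of {Bearing,Clip,Washer} -> Hub = 1*5 = 5, Shaft = 1*5 = 5.
Iteration 3: components of {Hub,Shaft} -> Bracket = 5*2 = 10, Seal = 5*5 = 25.
Iteration 4: components of {Bracket,Seal} -> Base = 10*3 = 30, Bolt = 10*5 = 50, Spring = 10*3 = 30.
Iteration 5: no further components; recursion stops.
Total rows emitted: 11.

11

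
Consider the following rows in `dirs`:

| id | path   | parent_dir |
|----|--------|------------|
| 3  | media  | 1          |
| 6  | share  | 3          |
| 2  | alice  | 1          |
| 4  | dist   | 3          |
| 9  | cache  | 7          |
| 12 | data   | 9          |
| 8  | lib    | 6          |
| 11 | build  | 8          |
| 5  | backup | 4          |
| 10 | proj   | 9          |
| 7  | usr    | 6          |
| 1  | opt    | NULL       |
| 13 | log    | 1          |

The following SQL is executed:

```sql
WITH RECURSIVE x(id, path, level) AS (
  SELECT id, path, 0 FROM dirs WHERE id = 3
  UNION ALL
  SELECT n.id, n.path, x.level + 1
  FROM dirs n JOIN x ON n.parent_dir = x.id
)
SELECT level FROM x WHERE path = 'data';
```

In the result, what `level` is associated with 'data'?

4

Base: id=3 (media) at level 0.
Iteration 1: rows with parent_dir in {3} -> dist (id 4, level 1), share (id 6, level 1).
Iteration 2: rows with parent_dir in {4,6} -> backup (id 5, level 2), usr (id 7, level 2), lib (id 8, level 2).
Iteration 3: rows with parent_dir in {5,7,8} -> cache (id 9, level 3), build (id 11, level 3).
Iteration 4: rows with parent_dir in {9,11} -> proj (id 10, level 4), data (id 12, level 4).
Iteration 5: no rows with parent_dir in {10,12}; recursion stops.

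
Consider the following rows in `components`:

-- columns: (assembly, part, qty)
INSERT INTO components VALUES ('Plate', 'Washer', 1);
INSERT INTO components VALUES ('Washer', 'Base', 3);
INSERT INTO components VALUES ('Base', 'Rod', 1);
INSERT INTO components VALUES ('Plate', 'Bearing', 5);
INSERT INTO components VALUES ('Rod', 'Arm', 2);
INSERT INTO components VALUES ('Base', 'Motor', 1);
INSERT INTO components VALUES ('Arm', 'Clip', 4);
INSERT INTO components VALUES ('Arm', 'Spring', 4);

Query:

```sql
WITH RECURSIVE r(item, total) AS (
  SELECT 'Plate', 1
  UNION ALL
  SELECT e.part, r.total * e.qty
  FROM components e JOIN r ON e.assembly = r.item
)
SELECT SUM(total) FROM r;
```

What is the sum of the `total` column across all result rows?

70

Base: (Plate, total=1).
Iteration 1: components of {Plate} -> Bearing = 1*5 = 5, Washer = 1*1 = 1.
Iteration 2: components of {Bearing,Washer} -> Base = 1*3 = 3.
Iteration 3: components of {Base} -> Motor = 3*1 = 3, Rod = 3*1 = 3.
Iteration 4: components of {Motor,Rod} -> Arm = 3*2 = 6.
Iteration 5: components of {Arm} -> Clip = 6*4 = 24, Spring = 6*4 = 24.
Iteration 6: no further components; recursion stops.
SUM(total) = 1 + 1 + 5 + 3 + 3 + 3 + 6 + 24 + 24 = 70.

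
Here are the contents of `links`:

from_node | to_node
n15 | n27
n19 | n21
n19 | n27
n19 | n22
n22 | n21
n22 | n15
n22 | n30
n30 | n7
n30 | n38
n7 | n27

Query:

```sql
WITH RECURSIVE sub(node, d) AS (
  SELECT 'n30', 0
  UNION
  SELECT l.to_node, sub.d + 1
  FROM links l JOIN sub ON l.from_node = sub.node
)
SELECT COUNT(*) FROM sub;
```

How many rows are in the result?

4

Base: (n30, d=0).
Iteration 1: edges from {n30} -> (n38, d=1), (n7, d=1).
Iteration 2: edges from {n38,n7} -> (n27, d=2).
Iteration 3: no outgoing edges from {n27}; recursion stops.
Total rows emitted: 4.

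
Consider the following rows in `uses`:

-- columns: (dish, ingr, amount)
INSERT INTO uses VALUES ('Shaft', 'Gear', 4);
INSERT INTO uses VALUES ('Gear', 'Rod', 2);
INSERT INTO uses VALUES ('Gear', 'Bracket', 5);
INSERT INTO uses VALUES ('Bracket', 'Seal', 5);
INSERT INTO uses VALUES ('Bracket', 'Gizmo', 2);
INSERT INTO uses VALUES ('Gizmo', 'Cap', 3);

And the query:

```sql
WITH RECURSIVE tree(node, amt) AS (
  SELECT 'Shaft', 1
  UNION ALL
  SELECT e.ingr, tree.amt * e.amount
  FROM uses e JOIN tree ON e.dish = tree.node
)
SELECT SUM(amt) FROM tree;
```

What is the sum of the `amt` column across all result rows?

293

Base: (Shaft, amt=1).
Iteration 1: components of {Shaft} -> Gear = 1*4 = 4.
Iteration 2: components of {Gear} -> Bracket = 4*5 = 20, Rod = 4*2 = 8.
Iteration 3: components of {Bracket,Rod} -> Gizmo = 20*2 = 40, Seal = 20*5 = 100.
Iteration 4: components of {Gizmo,Seal} -> Cap = 40*3 = 120.
Iteration 5: no further components; recursion stops.
SUM(amt) = 1 + 4 + 8 + 20 + 100 + 40 + 120 = 293.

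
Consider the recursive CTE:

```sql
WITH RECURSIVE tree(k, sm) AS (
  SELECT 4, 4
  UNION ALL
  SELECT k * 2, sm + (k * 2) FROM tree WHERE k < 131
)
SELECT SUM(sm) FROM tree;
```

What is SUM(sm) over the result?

988

Base: k=4, sm=4.
Iteration 1: 4 < 131 holds -> k = 4 * 2 = 8, sm = 4 + 8 = 12.
Iteration 2: 8 < 131 holds -> k = 8 * 2 = 16, sm = 12 + 16 = 28.
Iteration 3: 16 < 131 holds -> k = 16 * 2 = 32, sm = 28 + 32 = 60.
Iteration 4: 32 < 131 holds -> k = 32 * 2 = 64, sm = 60 + 64 = 124.
Iteration 5: 64 < 131 holds -> k = 64 * 2 = 128, sm = 124 + 128 = 252.
Iteration 6: 128 < 131 holds -> k = 128 * 2 = 256, sm = 252 + 256 = 508.
Iteration 7: 256 < 131 fails; recursion stops.
SUM(sm) = 4 + 12 + 28 + 60 + 124 + 252 + 508 = 988.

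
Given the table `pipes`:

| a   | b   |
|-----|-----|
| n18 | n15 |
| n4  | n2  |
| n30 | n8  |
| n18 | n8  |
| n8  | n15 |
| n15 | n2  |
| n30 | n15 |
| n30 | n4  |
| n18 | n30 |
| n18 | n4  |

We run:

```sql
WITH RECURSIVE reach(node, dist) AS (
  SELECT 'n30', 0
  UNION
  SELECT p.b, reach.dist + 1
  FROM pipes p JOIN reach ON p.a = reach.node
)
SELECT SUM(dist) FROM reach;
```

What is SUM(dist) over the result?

10

Base: (n30, dist=0).
Iteration 1: edges from {n30} -> (n15, dist=1), (n4, dist=1), (n8, dist=1).
Iteration 2: edges from {n15,n4,n8} -> (n15, dist=2), (n2, dist=2). [UNION drops 1 duplicate row(s)]
Iteration 3: edges from {n15,n2} -> (n2, dist=3).
Iteration 4: no outgoing edges from {n2}; recursion stops.
SUM(dist) = 0 + 1 + 1 + 1 + 2 + 2 + 3 = 10.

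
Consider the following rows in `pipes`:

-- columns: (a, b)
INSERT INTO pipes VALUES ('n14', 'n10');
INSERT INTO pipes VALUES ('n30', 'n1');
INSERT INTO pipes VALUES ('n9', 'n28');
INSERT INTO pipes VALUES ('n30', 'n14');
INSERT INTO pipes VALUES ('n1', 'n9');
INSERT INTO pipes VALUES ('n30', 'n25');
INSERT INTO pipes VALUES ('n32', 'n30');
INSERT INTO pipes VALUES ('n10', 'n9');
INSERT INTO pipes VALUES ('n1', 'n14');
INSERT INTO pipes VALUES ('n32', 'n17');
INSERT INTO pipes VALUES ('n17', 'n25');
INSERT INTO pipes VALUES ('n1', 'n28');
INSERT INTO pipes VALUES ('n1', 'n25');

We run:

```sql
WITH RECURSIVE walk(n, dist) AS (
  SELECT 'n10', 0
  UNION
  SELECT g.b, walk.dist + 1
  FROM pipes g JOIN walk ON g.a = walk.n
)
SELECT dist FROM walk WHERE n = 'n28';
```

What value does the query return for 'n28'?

2

Base: (n10, dist=0).
Iteration 1: edges from {n10} -> (n9, dist=1).
Iteration 2: edges from {n9} -> (n28, dist=2).
Iteration 3: no outgoing edges from {n28}; recursion stops.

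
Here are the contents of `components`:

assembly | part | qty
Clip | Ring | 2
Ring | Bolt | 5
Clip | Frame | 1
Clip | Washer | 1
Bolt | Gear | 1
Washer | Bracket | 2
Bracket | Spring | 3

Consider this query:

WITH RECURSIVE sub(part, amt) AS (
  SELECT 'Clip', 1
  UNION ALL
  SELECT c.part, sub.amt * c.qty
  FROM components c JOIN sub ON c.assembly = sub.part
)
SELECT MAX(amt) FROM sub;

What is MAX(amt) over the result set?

Base: (Clip, amt=1).
Iteration 1: components of {Clip} -> Frame = 1*1 = 1, Ring = 1*2 = 2, Washer = 1*1 = 1.
Iteration 2: components of {Frame,Ring,Washer} -> Bolt = 2*5 = 10, Bracket = 1*2 = 2.
Iteration 3: components of {Bolt,Bracket} -> Gear = 10*1 = 10, Spring = 2*3 = 6.
Iteration 4: no further components; recursion stops.
amt values: 1, 2, 1, 1, 10, 2, 10, 6; the maximum is 10.

10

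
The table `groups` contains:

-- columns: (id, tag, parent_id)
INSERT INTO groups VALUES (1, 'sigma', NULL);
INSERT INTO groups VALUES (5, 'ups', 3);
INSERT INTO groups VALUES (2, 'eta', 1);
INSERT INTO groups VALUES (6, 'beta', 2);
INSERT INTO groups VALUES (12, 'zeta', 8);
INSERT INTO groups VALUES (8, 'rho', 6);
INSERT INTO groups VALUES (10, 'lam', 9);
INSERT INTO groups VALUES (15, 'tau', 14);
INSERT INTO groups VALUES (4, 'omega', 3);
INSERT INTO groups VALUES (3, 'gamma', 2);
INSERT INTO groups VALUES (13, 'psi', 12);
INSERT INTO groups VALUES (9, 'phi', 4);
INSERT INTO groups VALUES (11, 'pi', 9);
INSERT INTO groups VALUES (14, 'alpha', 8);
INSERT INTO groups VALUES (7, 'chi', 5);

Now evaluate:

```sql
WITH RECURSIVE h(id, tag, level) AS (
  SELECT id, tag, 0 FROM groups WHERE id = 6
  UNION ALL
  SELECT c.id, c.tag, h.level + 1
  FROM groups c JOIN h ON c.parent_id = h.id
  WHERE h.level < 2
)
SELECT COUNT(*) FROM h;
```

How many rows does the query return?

Base: id=6 (beta) at level 0.
Iteration 1: rows with parent_id in {6} -> rho (id 8, level 1).
Iteration 2: rows with parent_id in {8} -> zeta (id 12, level 2), alpha (id 14, level 2).
Iteration 3: level < 2 fails for all current rows; recursion stops.
Total rows emitted: 4.

4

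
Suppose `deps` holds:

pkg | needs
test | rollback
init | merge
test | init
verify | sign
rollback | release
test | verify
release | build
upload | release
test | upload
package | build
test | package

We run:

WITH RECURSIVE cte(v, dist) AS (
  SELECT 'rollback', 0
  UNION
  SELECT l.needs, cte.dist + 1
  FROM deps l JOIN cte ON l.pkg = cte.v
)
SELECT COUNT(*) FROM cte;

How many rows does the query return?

3

Base: (rollback, dist=0).
Iteration 1: edges from {rollback} -> (release, dist=1).
Iteration 2: edges from {release} -> (build, dist=2).
Iteration 3: no outgoing edges from {build}; recursion stops.
Total rows emitted: 3.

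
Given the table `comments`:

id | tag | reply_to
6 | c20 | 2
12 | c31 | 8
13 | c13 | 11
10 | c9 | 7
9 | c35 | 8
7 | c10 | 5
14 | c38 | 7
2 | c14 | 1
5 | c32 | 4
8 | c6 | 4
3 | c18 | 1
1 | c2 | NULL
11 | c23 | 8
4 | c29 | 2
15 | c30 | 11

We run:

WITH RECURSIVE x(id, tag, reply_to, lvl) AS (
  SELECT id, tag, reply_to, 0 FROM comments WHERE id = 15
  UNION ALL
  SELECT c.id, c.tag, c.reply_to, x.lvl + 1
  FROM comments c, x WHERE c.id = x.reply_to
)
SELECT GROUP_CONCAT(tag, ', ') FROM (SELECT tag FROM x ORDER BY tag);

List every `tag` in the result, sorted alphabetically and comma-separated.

c14, c2, c23, c29, c30, c6

Base: id=15 (c30), reply_to=11, lvl 0.
Iteration 1: join on id=11 -> c23 (id 11, reply_to=8, lvl 1).
Iteration 2: join on id=8 -> c6 (id 8, reply_to=4, lvl 2).
Iteration 3: join on id=4 -> c29 (id 4, reply_to=2, lvl 3).
Iteration 4: join on id=2 -> c14 (id 2, reply_to=1, lvl 4).
Iteration 5: join on id=1 -> c2 (id 1, reply_to=NULL, lvl 5).
Iteration 6: reply_to is NULL; no match; recursion stops.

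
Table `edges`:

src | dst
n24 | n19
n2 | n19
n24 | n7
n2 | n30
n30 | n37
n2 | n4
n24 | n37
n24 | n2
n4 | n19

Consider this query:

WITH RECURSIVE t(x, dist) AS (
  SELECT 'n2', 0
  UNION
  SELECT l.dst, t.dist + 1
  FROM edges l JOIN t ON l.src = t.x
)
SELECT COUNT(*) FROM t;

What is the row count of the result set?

6

Base: (n2, dist=0).
Iteration 1: edges from {n2} -> (n19, dist=1), (n30, dist=1), (n4, dist=1).
Iteration 2: edges from {n19,n30,n4} -> (n19, dist=2), (n37, dist=2).
Iteration 3: no outgoing edges from {n19,n37}; recursion stops.
Total rows emitted: 6.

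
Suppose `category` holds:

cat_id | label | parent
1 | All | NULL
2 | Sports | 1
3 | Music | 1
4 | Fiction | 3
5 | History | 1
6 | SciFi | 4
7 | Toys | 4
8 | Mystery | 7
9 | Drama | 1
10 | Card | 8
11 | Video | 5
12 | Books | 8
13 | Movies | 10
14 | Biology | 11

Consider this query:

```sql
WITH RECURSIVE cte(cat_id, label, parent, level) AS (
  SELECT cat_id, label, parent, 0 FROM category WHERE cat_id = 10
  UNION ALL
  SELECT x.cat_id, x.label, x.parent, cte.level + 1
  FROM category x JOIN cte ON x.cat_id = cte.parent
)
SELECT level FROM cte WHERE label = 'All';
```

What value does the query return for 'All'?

Base: cat_id=10 (Card), parent=8, level 0.
Iteration 1: join on cat_id=8 -> Mystery (id 8, parent=7, level 1).
Iteration 2: join on cat_id=7 -> Toys (id 7, parent=4, level 2).
Iteration 3: join on cat_id=4 -> Fiction (id 4, parent=3, level 3).
Iteration 4: join on cat_id=3 -> Music (id 3, parent=1, level 4).
Iteration 5: join on cat_id=1 -> All (id 1, parent=NULL, level 5).
Iteration 6: parent is NULL; no match; recursion stops.

5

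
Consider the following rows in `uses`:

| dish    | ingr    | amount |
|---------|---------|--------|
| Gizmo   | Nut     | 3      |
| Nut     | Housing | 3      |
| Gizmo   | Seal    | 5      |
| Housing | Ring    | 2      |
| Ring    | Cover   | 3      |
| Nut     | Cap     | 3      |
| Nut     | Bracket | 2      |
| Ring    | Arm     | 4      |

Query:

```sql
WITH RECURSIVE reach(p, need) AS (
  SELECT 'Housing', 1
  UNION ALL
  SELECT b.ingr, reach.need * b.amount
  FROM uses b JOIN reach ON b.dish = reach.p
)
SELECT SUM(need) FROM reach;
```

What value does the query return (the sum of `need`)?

17

Base: (Housing, need=1).
Iteration 1: components of {Housing} -> Ring = 1*2 = 2.
Iteration 2: components of {Ring} -> Arm = 2*4 = 8, Cover = 2*3 = 6.
Iteration 3: no further components; recursion stops.
SUM(need) = 1 + 2 + 6 + 8 = 17.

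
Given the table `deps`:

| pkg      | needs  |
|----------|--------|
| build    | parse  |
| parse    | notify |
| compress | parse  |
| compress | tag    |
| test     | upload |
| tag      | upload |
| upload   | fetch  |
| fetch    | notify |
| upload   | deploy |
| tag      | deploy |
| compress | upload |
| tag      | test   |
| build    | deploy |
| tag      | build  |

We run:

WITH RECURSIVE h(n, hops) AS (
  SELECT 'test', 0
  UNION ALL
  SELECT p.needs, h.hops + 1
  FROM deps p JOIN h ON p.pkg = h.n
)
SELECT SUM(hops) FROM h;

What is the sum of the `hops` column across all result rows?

Base: (test, hops=0).
Iteration 1: edges from {test} -> (upload, hops=1).
Iteration 2: edges from {upload} -> (deploy, hops=2), (fetch, hops=2).
Iteration 3: edges from {deploy,fetch} -> (notify, hops=3).
Iteration 4: no outgoing edges from {notify}; recursion stops.
SUM(hops) = 0 + 1 + 2 + 2 + 3 = 8.

8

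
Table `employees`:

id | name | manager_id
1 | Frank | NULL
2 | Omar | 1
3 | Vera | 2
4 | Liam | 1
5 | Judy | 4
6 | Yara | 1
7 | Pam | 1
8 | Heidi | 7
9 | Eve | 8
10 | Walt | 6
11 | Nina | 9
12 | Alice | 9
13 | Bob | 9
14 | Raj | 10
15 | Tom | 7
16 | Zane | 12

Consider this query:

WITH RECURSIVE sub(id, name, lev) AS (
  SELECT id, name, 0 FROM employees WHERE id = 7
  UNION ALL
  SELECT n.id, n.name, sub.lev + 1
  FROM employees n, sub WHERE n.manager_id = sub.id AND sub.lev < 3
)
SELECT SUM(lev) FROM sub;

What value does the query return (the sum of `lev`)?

13

Base: id=7 (Pam) at lev 0.
Iteration 1: rows with manager_id in {7} -> Heidi (id 8, lev 1), Tom (id 15, lev 1).
Iteration 2: rows with manager_id in {8,15} -> Eve (id 9, lev 2).
Iteration 3: rows with manager_id in {9} -> Nina (id 11, lev 3), Alice (id 12, lev 3), Bob (id 13, lev 3).
Iteration 4: lev < 3 fails for all current rows; recursion stops.
SUM(lev) = 0 + 1 + 1 + 2 + 3 + 3 + 3 = 13.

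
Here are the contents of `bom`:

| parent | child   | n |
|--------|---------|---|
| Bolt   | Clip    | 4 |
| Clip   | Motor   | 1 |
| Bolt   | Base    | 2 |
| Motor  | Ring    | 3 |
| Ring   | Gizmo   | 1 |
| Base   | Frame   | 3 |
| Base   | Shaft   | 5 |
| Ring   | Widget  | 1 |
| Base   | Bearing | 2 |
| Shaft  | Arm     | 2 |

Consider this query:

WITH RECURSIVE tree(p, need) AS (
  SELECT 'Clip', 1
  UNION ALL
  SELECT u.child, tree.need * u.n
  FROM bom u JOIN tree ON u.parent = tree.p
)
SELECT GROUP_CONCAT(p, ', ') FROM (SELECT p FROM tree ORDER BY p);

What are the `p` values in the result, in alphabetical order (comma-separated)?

Base: (Clip, need=1).
Iteration 1: components of {Clip} -> Motor = 1*1 = 1.
Iteration 2: components of {Motor} -> Ring = 1*3 = 3.
Iteration 3: components of {Ring} -> Gizmo = 3*1 = 3, Widget = 3*1 = 3.
Iteration 4: no further components; recursion stops.

Clip, Gizmo, Motor, Ring, Widget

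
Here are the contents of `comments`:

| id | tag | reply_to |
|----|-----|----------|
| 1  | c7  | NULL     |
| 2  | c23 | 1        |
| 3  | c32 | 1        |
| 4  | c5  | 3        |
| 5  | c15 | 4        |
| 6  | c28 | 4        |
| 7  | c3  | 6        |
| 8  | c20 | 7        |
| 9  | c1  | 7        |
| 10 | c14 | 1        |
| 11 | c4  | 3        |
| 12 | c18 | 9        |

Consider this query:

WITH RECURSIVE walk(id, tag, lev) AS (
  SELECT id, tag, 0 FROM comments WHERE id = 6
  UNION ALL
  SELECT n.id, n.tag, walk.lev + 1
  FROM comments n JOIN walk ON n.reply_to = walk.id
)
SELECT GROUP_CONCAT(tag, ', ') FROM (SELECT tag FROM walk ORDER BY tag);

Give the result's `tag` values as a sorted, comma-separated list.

Base: id=6 (c28) at lev 0.
Iteration 1: rows with reply_to in {6} -> c3 (id 7, lev 1).
Iteration 2: rows with reply_to in {7} -> c20 (id 8, lev 2), c1 (id 9, lev 2).
Iteration 3: rows with reply_to in {8,9} -> c18 (id 12, lev 3).
Iteration 4: no rows with reply_to in {12}; recursion stops.

c1, c18, c20, c28, c3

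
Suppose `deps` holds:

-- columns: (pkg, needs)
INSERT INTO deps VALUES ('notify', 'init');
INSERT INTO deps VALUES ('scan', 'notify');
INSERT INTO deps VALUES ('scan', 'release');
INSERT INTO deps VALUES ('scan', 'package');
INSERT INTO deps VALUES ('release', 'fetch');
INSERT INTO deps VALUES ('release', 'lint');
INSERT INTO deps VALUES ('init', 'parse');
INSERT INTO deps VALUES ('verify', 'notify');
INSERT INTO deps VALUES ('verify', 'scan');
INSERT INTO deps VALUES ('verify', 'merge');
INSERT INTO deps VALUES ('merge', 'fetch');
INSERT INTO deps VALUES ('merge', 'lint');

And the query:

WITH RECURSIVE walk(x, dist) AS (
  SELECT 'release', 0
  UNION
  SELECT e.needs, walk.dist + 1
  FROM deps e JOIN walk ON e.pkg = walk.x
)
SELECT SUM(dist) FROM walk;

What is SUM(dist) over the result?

2

Base: (release, dist=0).
Iteration 1: edges from {release} -> (fetch, dist=1), (lint, dist=1).
Iteration 2: no outgoing edges from {fetch,lint}; recursion stops.
SUM(dist) = 0 + 1 + 1 = 2.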